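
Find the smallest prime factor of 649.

649 is odd.
Digit sum 19, not divisible by 3.
Ends in 9: not divisible by 5.
7: 649 = 7·92 + 5
11: 649 = 11·59

11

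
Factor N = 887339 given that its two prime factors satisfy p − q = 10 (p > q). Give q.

937

Since p = q + 10, we have 887339 = q(q + 10), so q² + 10q − 887339 = 0.
Discriminant: 10² + 4·887339 = 100 + 3549356 = 3549456; √3549456 = 1884.
q = (−10 + 1884)/2 = 937, and p = q + 10 = 947.
Check: 937 · 947 = 887339.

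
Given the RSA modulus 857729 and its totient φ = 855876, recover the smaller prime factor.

φ(n) = (p−1)(q−1) = n − (p+q) + 1, so p + q = 857729 − 855876 + 1 = 1854.
p and q are the roots of t² − 1854t + 857729 = 0.
Discriminant: 1854² − 4·857729 = 3437316 − 3430916 = 6400; √6400 = 80.
q = (1854 − 80)/2 = 887, p = (1854 + 80)/2 = 967.
Check: 887 · 967 = 857729.

887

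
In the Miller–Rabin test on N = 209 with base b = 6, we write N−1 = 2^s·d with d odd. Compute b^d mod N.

209 − 1 = 208 = 2^4 · 13, so d = 13.
6^1 ≡ 6 (mod 209)
6^2 ≡ 6^2 = 36 ≡ 36 (mod 209)
6^4 ≡ 36^2 = 1296 ≡ 42 (mod 209)
6^8 ≡ 42^2 = 1764 ≡ 92 (mod 209)
13 = 8 + 4 + 1 in binary powers of 2.
So 6^13 ≡ 92 · 42 · 6 ≡ 194 (mod 209).
Squaring chain: 194 → 16 → 47 → 119; never reaches −1, so base 6 is a Miller–Rabin witness that 209 is composite.

194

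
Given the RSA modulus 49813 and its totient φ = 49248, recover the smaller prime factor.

φ(n) = (p−1)(q−1) = n − (p+q) + 1, so p + q = 49813 − 49248 + 1 = 566.
p and q are the roots of t² − 566t + 49813 = 0.
Discriminant: 566² − 4·49813 = 320356 − 199252 = 121104; √121104 = 348.
q = (566 − 348)/2 = 109, p = (566 + 348)/2 = 457.
Check: 109 · 457 = 49813.

109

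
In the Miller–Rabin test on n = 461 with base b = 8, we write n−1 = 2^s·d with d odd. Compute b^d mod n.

461 − 1 = 460 = 2^2 · 115, so d = 115.
8^1 ≡ 8 (mod 461)
8^2 ≡ 8^2 = 64 ≡ 64 (mod 461)
8^4 ≡ 64^2 = 4096 ≡ 408 (mod 461)
8^8 ≡ 408^2 = 166464 ≡ 43 (mod 461)
8^16 ≡ 43^2 = 1849 ≡ 5 (mod 461)
8^32 ≡ 5^2 = 25 ≡ 25 (mod 461)
8^64 ≡ 25^2 = 625 ≡ 164 (mod 461)
115 = 64 + 32 + 16 + 2 + 1 in binary powers of 2.
So 8^115 ≡ 164 · 25 · 5 · 64 · 8 ≡ 413 (mod 461).
Squaring chain: 413 → 460; reaches −1, so base 8 does not prove 461 composite.

413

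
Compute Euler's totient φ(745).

Factor: 745 = 5 · 149.
φ(745) = (5−1) · (149−1) = 4 · 148 = 592.

592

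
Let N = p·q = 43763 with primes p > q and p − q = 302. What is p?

Since p = q + 302, we have 43763 = q(q + 302), so q² + 302q − 43763 = 0.
Discriminant: 302² + 4·43763 = 91204 + 175052 = 266256; √266256 = 516.
q = (−302 + 516)/2 = 107, and p = q + 302 = 409.
Check: 107 · 409 = 43763.

409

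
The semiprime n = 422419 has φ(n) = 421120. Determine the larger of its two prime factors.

φ(n) = (p−1)(q−1) = n − (p+q) + 1, so p + q = 422419 − 421120 + 1 = 1300.
p and q are the roots of t² − 1300t + 422419 = 0.
Discriminant: 1300² − 4·422419 = 1690000 − 1689676 = 324; √324 = 18.
q = (1300 − 18)/2 = 641, p = (1300 + 18)/2 = 659.
Check: 641 · 659 = 422419.

659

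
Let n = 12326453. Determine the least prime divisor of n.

12326453 is odd.
Digit sum 26, not divisible by 3.
Ends in 3: not divisible by 5.
7: 12326453 = 7·1760921 + 6
11: 12326453 = 11·1120586 + 7
13: 12326453 = 13·948188 + 9
17: 12326453 = 17·725085 + 8
19: 12326453 = 19·648760 + 13
23: 12326453 = 23·535932 + 17
29: 12326453 = 29·425050 + 3
31: 12326453 = 31·397627 + 16
37: 12326453 = 37·333147 + 14
41: 12326453 = 41·300645 + 8
43: 12326453 = 43·286661 + 30
47: 12326453 = 47·262264 + 45
53: 12326453 = 53·232574 + 31
59: 12326453 = 59·208922 + 55
61: 12326453 = 61·202073

61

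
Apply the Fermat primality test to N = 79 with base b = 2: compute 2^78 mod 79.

1

2^1 ≡ 2 (mod 79)
2^2 ≡ 2^2 = 4 ≡ 4 (mod 79)
2^4 ≡ 4^2 = 16 ≡ 16 (mod 79)
2^8 ≡ 16^2 = 256 ≡ 19 (mod 79)
2^16 ≡ 19^2 = 361 ≡ 45 (mod 79)
2^32 ≡ 45^2 = 2025 ≡ 50 (mod 79)
2^64 ≡ 50^2 = 2500 ≡ 51 (mod 79)
78 = 64 + 8 + 4 + 2 in binary powers of 2.
So 2^78 ≡ 51 · 19 · 16 · 4 ≡ 1 (mod 79).
Since the result is 1, base 2 gives no evidence that 79 is composite.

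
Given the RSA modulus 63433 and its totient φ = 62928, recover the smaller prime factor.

φ(n) = (p−1)(q−1) = n − (p+q) + 1, so p + q = 63433 − 62928 + 1 = 506.
p and q are the roots of t² − 506t + 63433 = 0.
Discriminant: 506² − 4·63433 = 256036 − 253732 = 2304; √2304 = 48.
q = (506 − 48)/2 = 229, p = (506 + 48)/2 = 277.
Check: 229 · 277 = 63433.

229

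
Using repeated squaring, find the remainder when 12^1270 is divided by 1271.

893

12^1 ≡ 12 (mod 1271)
12^2 ≡ 12^2 = 144 ≡ 144 (mod 1271)
12^4 ≡ 144^2 = 20736 ≡ 400 (mod 1271)
12^8 ≡ 400^2 = 160000 ≡ 1125 (mod 1271)
12^16 ≡ 1125^2 = 1265625 ≡ 980 (mod 1271)
12^32 ≡ 980^2 = 960400 ≡ 795 (mod 1271)
12^64 ≡ 795^2 = 632025 ≡ 338 (mod 1271)
12^128 ≡ 338^2 = 114244 ≡ 1125 (mod 1271)
12^256 ≡ 1125^2 = 1265625 ≡ 980 (mod 1271)
12^512 ≡ 980^2 = 960400 ≡ 795 (mod 1271)
12^1024 ≡ 795^2 = 632025 ≡ 338 (mod 1271)
1270 = 1024 + 128 + 64 + 32 + 16 + 4 + 2 in binary powers of 2.
So 12^1270 ≡ 338 · 1125 · 338 · 795 · 980 · 400 · 144 ≡ 893 (mod 1271).
Since 893 ≠ 1, base 12 is a Fermat witness: 1271 is composite.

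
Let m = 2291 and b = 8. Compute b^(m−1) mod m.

8^1 ≡ 8 (mod 2291)
8^2 ≡ 8^2 = 64 ≡ 64 (mod 2291)
8^4 ≡ 64^2 = 4096 ≡ 1805 (mod 2291)
8^8 ≡ 1805^2 = 3258025 ≡ 223 (mod 2291)
8^16 ≡ 223^2 = 49729 ≡ 1618 (mod 2291)
8^32 ≡ 1618^2 = 2617924 ≡ 1602 (mod 2291)
8^64 ≡ 1602^2 = 2566404 ≡ 484 (mod 2291)
8^128 ≡ 484^2 = 234256 ≡ 574 (mod 2291)
8^256 ≡ 574^2 = 329476 ≡ 1863 (mod 2291)
8^512 ≡ 1863^2 = 3470769 ≡ 2195 (mod 2291)
8^1024 ≡ 2195^2 = 4818025 ≡ 52 (mod 2291)
8^2048 ≡ 52^2 = 2704 ≡ 413 (mod 2291)
2290 = 2048 + 128 + 64 + 32 + 16 + 2 in binary powers of 2.
So 8^2290 ≡ 413 · 574 · 484 · 1602 · 1618 · 64 ≡ 2039 (mod 2291).
Since 2039 ≠ 1, base 8 is a Fermat witness: 2291 is composite.

2039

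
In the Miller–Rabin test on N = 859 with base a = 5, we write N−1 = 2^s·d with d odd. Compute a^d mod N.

1

859 − 1 = 858 = 2^1 · 429, so d = 429.
5^1 ≡ 5 (mod 859)
5^2 ≡ 5^2 = 25 ≡ 25 (mod 859)
5^4 ≡ 25^2 = 625 ≡ 625 (mod 859)
5^8 ≡ 625^2 = 390625 ≡ 639 (mod 859)
5^16 ≡ 639^2 = 408321 ≡ 296 (mod 859)
5^32 ≡ 296^2 = 87616 ≡ 857 (mod 859)
5^64 ≡ 857^2 = 734449 ≡ 4 (mod 859)
5^128 ≡ 4^2 = 16 ≡ 16 (mod 859)
5^256 ≡ 16^2 = 256 ≡ 256 (mod 859)
429 = 256 + 128 + 32 + 8 + 4 + 1 in binary powers of 2.
So 5^429 ≡ 256 · 16 · 857 · 639 · 625 · 5 ≡ 1 (mod 859).
Since 5^d ≡ 1 (mod 859), base 5 does not prove 859 composite.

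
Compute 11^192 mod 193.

11^1 ≡ 11 (mod 193)
11^2 ≡ 11^2 = 121 ≡ 121 (mod 193)
11^4 ≡ 121^2 = 14641 ≡ 166 (mod 193)
11^8 ≡ 166^2 = 27556 ≡ 150 (mod 193)
11^16 ≡ 150^2 = 22500 ≡ 112 (mod 193)
11^32 ≡ 112^2 = 12544 ≡ 192 (mod 193)
11^64 ≡ 192^2 = 36864 ≡ 1 (mod 193)
11^128 ≡ 1^2 = 1 ≡ 1 (mod 193)
192 = 128 + 64 in binary powers of 2.
So 11^192 ≡ 1 · 1 ≡ 1 (mod 193).
Since the result is 1, base 11 gives no evidence that 193 is composite.

1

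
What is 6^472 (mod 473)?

6^1 ≡ 6 (mod 473)
6^2 ≡ 6^2 = 36 ≡ 36 (mod 473)
6^4 ≡ 36^2 = 1296 ≡ 350 (mod 473)
6^8 ≡ 350^2 = 122500 ≡ 466 (mod 473)
6^16 ≡ 466^2 = 217156 ≡ 49 (mod 473)
6^32 ≡ 49^2 = 2401 ≡ 36 (mod 473)
6^64 ≡ 36^2 = 1296 ≡ 350 (mod 473)
6^128 ≡ 350^2 = 122500 ≡ 466 (mod 473)
6^256 ≡ 466^2 = 217156 ≡ 49 (mod 473)
472 = 256 + 128 + 64 + 16 + 8 in binary powers of 2.
So 6^472 ≡ 49 · 466 · 350 · 49 · 466 ≡ 135 (mod 473).
Since 135 ≠ 1, base 6 is a Fermat witness: 473 is composite.

135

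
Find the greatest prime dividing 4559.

97

4559 = 47 · 97
97 is prime.
So 4559 = 47 · 97; the largest prime factor is 97.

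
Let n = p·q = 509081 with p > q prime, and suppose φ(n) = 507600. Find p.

941

φ(n) = (p−1)(q−1) = n − (p+q) + 1, so p + q = 509081 − 507600 + 1 = 1482.
p and q are the roots of t² − 1482t + 509081 = 0.
Discriminant: 1482² − 4·509081 = 2196324 − 2036324 = 160000; √160000 = 400.
q = (1482 − 400)/2 = 541, p = (1482 + 400)/2 = 941.
Check: 541 · 941 = 509081.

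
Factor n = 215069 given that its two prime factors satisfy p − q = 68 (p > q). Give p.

499

Since p = q + 68, we have 215069 = q(q + 68), so q² + 68q − 215069 = 0.
Discriminant: 68² + 4·215069 = 4624 + 860276 = 864900; √864900 = 930.
q = (−68 + 930)/2 = 431, and p = q + 68 = 499.
Check: 431 · 499 = 215069.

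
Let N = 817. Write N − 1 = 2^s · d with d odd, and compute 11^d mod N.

723

817 − 1 = 816 = 2^4 · 51, so d = 51.
11^1 ≡ 11 (mod 817)
11^2 ≡ 11^2 = 121 ≡ 121 (mod 817)
11^4 ≡ 121^2 = 14641 ≡ 752 (mod 817)
11^8 ≡ 752^2 = 565504 ≡ 140 (mod 817)
11^16 ≡ 140^2 = 19600 ≡ 809 (mod 817)
11^32 ≡ 809^2 = 654481 ≡ 64 (mod 817)
51 = 32 + 16 + 2 + 1 in binary powers of 2.
So 11^51 ≡ 64 · 809 · 121 · 11 ≡ 723 (mod 817).
Squaring chain: 723 → 666 → 742 → 723; never reaches −1, so base 11 is a Miller–Rabin witness that 817 is composite.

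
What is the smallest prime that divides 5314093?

5314093 is odd.
Digit sum 25, not divisible by 3.
Ends in 3: not divisible by 5.
7: 5314093 = 7·759156 + 1
11: 5314093 = 11·483099 + 4
13: 5314093 = 13·408776 + 5
17: 5314093 = 17·312593 + 12
19: 5314093 = 19·279689 + 2
23: 5314093 = 23·231047 + 12
29: 5314093 = 29·183244 + 17
31: 5314093 = 31·171422 + 11
37: 5314093 = 37·143624 + 5
41: 5314093 = 41·129612 + 1
43: 5314093 = 43·123583 + 24
47: 5314093 = 47·113065 + 38
53: 5314093 = 53·100265 + 48
59: 5314093 = 59·90069 + 22
61: 5314093 = 61·87116 + 17
67: 5314093 = 67·79314 + 55
71: 5314093 = 71·74846 + 27
73: 5314093 = 73·72795 + 58
79: 5314093 = 79·67267

79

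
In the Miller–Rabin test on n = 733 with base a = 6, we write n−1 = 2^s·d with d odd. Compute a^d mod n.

733 − 1 = 732 = 2^2 · 183, so d = 183.
6^1 ≡ 6 (mod 733)
6^2 ≡ 6^2 = 36 ≡ 36 (mod 733)
6^4 ≡ 36^2 = 1296 ≡ 563 (mod 733)
6^8 ≡ 563^2 = 316969 ≡ 313 (mod 733)
6^16 ≡ 313^2 = 97969 ≡ 480 (mod 733)
6^32 ≡ 480^2 = 230400 ≡ 238 (mod 733)
6^64 ≡ 238^2 = 56644 ≡ 203 (mod 733)
6^128 ≡ 203^2 = 41209 ≡ 161 (mod 733)
183 = 128 + 32 + 16 + 4 + 2 + 1 in binary powers of 2.
So 6^183 ≡ 161 · 238 · 480 · 563 · 36 · 6 ≡ 380 (mod 733).
Squaring chain: 380 → 732; reaches −1, so base 6 does not prove 733 composite.

380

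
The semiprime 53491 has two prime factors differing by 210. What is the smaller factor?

149

Since p = q + 210, we have 53491 = q(q + 210), so q² + 210q − 53491 = 0.
Discriminant: 210² + 4·53491 = 44100 + 213964 = 258064; √258064 = 508.
q = (−210 + 508)/2 = 149, and p = q + 210 = 359.
Check: 149 · 359 = 53491.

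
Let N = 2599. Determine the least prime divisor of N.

23

2599 is odd.
Digit sum 25, not divisible by 3.
Ends in 9: not divisible by 5.
7: 2599 = 7·371 + 2
11: 2599 = 11·236 + 3
13: 2599 = 13·199 + 12
17: 2599 = 17·152 + 15
19: 2599 = 19·136 + 15
23: 2599 = 23·113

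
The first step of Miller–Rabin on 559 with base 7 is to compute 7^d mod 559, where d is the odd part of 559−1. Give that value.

559 − 1 = 558 = 2^1 · 279, so d = 279.
7^1 ≡ 7 (mod 559)
7^2 ≡ 7^2 = 49 ≡ 49 (mod 559)
7^4 ≡ 49^2 = 2401 ≡ 165 (mod 559)
7^8 ≡ 165^2 = 27225 ≡ 393 (mod 559)
7^16 ≡ 393^2 = 154449 ≡ 165 (mod 559)
7^32 ≡ 165^2 = 27225 ≡ 393 (mod 559)
7^64 ≡ 393^2 = 154449 ≡ 165 (mod 559)
7^128 ≡ 165^2 = 27225 ≡ 393 (mod 559)
7^256 ≡ 393^2 = 154449 ≡ 165 (mod 559)
279 = 256 + 16 + 4 + 2 + 1 in binary powers of 2.
So 7^279 ≡ 165 · 165 · 165 · 49 · 7 ≡ 343 (mod 559).
Squaring chain: 343; never reaches −1, so base 7 is a Miller–Rabin witness that 559 is composite.

343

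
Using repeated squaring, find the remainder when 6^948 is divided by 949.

300

6^1 ≡ 6 (mod 949)
6^2 ≡ 6^2 = 36 ≡ 36 (mod 949)
6^4 ≡ 36^2 = 1296 ≡ 347 (mod 949)
6^8 ≡ 347^2 = 120409 ≡ 835 (mod 949)
6^16 ≡ 835^2 = 697225 ≡ 659 (mod 949)
6^32 ≡ 659^2 = 434281 ≡ 588 (mod 949)
6^64 ≡ 588^2 = 345744 ≡ 308 (mod 949)
6^128 ≡ 308^2 = 94864 ≡ 913 (mod 949)
6^256 ≡ 913^2 = 833569 ≡ 347 (mod 949)
6^512 ≡ 347^2 = 120409 ≡ 835 (mod 949)
948 = 512 + 256 + 128 + 32 + 16 + 4 in binary powers of 2.
So 6^948 ≡ 835 · 347 · 913 · 588 · 659 · 347 ≡ 300 (mod 949).
Since 300 ≠ 1, base 6 is a Fermat witness: 949 is composite.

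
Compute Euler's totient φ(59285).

Factor: 59285 = 5 · 71 · 167.
φ(59285) = (5−1) · (71−1) · (167−1) = 4 · 70 · 166 = 46480.

46480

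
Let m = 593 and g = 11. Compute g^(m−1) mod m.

1

11^1 ≡ 11 (mod 593)
11^2 ≡ 11^2 = 121 ≡ 121 (mod 593)
11^4 ≡ 121^2 = 14641 ≡ 409 (mod 593)
11^8 ≡ 409^2 = 167281 ≡ 55 (mod 593)
11^16 ≡ 55^2 = 3025 ≡ 60 (mod 593)
11^32 ≡ 60^2 = 3600 ≡ 42 (mod 593)
11^64 ≡ 42^2 = 1764 ≡ 578 (mod 593)
11^128 ≡ 578^2 = 334084 ≡ 225 (mod 593)
11^256 ≡ 225^2 = 50625 ≡ 220 (mod 593)
11^512 ≡ 220^2 = 48400 ≡ 367 (mod 593)
592 = 512 + 64 + 16 in binary powers of 2.
So 11^592 ≡ 367 · 578 · 60 ≡ 1 (mod 593).
Since the result is 1, base 11 gives no evidence that 593 is composite.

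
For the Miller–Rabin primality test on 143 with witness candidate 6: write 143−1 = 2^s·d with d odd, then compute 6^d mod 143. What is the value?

50

143 − 1 = 142 = 2^1 · 71, so d = 71.
6^1 ≡ 6 (mod 143)
6^2 ≡ 6^2 = 36 ≡ 36 (mod 143)
6^4 ≡ 36^2 = 1296 ≡ 9 (mod 143)
6^8 ≡ 9^2 = 81 ≡ 81 (mod 143)
6^16 ≡ 81^2 = 6561 ≡ 126 (mod 143)
6^32 ≡ 126^2 = 15876 ≡ 3 (mod 143)
6^64 ≡ 3^2 = 9 ≡ 9 (mod 143)
71 = 64 + 4 + 2 + 1 in binary powers of 2.
So 6^71 ≡ 9 · 9 · 36 · 6 ≡ 50 (mod 143).
Squaring chain: 50; never reaches −1, so base 6 is a Miller–Rabin witness that 143 is composite.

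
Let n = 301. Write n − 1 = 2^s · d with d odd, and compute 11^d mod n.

274

301 − 1 = 300 = 2^2 · 75, so d = 75.
11^1 ≡ 11 (mod 301)
11^2 ≡ 11^2 = 121 ≡ 121 (mod 301)
11^4 ≡ 121^2 = 14641 ≡ 193 (mod 301)
11^8 ≡ 193^2 = 37249 ≡ 226 (mod 301)
11^16 ≡ 226^2 = 51076 ≡ 207 (mod 301)
11^32 ≡ 207^2 = 42849 ≡ 107 (mod 301)
11^64 ≡ 107^2 = 11449 ≡ 11 (mod 301)
75 = 64 + 8 + 2 + 1 in binary powers of 2.
So 11^75 ≡ 11 · 226 · 121 · 11 ≡ 274 (mod 301).
Squaring chain: 274 → 127; never reaches −1, so base 11 is a Miller–Rabin witness that 301 is composite.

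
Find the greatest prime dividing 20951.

73

20951 = 7 · 2993
2993 = 41 · 73
73 is prime.
So 20951 = 7 · 41 · 73; the largest prime factor is 73.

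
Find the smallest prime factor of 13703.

13703 is odd.
Digit sum 14, not divisible by 3.
Ends in 3: not divisible by 5.
7: 13703 = 7·1957 + 4
11: 13703 = 11·1245 + 8
13: 13703 = 13·1054 + 1
17: 13703 = 17·806 + 1
19: 13703 = 19·721 + 4
23: 13703 = 23·595 + 18
29: 13703 = 29·472 + 15
31: 13703 = 31·442 + 1
37: 13703 = 37·370 + 13
41: 13703 = 41·334 + 9
43: 13703 = 43·318 + 29
47: 13703 = 47·291 + 26
53: 13703 = 53·258 + 29
59: 13703 = 59·232 + 15
61: 13703 = 61·224 + 39
67: 13703 = 67·204 + 35
71: 13703 = 71·193

71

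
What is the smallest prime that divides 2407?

29

2407 is odd.
Digit sum 13, not divisible by 3.
Ends in 7: not divisible by 5.
7: 2407 = 7·343 + 6
11: 2407 = 11·218 + 9
13: 2407 = 13·185 + 2
17: 2407 = 17·141 + 10
19: 2407 = 19·126 + 13
23: 2407 = 23·104 + 15
29: 2407 = 29·83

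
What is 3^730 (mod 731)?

195

3^1 ≡ 3 (mod 731)
3^2 ≡ 3^2 = 9 ≡ 9 (mod 731)
3^4 ≡ 9^2 = 81 ≡ 81 (mod 731)
3^8 ≡ 81^2 = 6561 ≡ 713 (mod 731)
3^16 ≡ 713^2 = 508369 ≡ 324 (mod 731)
3^32 ≡ 324^2 = 104976 ≡ 443 (mod 731)
3^64 ≡ 443^2 = 196249 ≡ 341 (mod 731)
3^128 ≡ 341^2 = 116281 ≡ 52 (mod 731)
3^256 ≡ 52^2 = 2704 ≡ 511 (mod 731)
3^512 ≡ 511^2 = 261121 ≡ 154 (mod 731)
730 = 512 + 128 + 64 + 16 + 8 + 2 in binary powers of 2.
So 3^730 ≡ 154 · 52 · 341 · 324 · 713 · 9 ≡ 195 (mod 731).
Since 195 ≠ 1, base 3 is a Fermat witness: 731 is composite.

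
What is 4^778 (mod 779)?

674

4^1 ≡ 4 (mod 779)
4^2 ≡ 4^2 = 16 ≡ 16 (mod 779)
4^4 ≡ 16^2 = 256 ≡ 256 (mod 779)
4^8 ≡ 256^2 = 65536 ≡ 100 (mod 779)
4^16 ≡ 100^2 = 10000 ≡ 652 (mod 779)
4^32 ≡ 652^2 = 425104 ≡ 549 (mod 779)
4^64 ≡ 549^2 = 301401 ≡ 707 (mod 779)
4^128 ≡ 707^2 = 499849 ≡ 510 (mod 779)
4^256 ≡ 510^2 = 260100 ≡ 693 (mod 779)
4^512 ≡ 693^2 = 480249 ≡ 385 (mod 779)
778 = 512 + 256 + 8 + 2 in binary powers of 2.
So 4^778 ≡ 385 · 693 · 100 · 16 ≡ 674 (mod 779).
Since 674 ≠ 1, base 4 is a Fermat witness: 779 is composite.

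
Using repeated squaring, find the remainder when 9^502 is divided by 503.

1

9^1 ≡ 9 (mod 503)
9^2 ≡ 9^2 = 81 ≡ 81 (mod 503)
9^4 ≡ 81^2 = 6561 ≡ 22 (mod 503)
9^8 ≡ 22^2 = 484 ≡ 484 (mod 503)
9^16 ≡ 484^2 = 234256 ≡ 361 (mod 503)
9^32 ≡ 361^2 = 130321 ≡ 44 (mod 503)
9^64 ≡ 44^2 = 1936 ≡ 427 (mod 503)
9^128 ≡ 427^2 = 182329 ≡ 243 (mod 503)
9^256 ≡ 243^2 = 59049 ≡ 198 (mod 503)
502 = 256 + 128 + 64 + 32 + 16 + 4 + 2 in binary powers of 2.
So 9^502 ≡ 198 · 243 · 427 · 44 · 361 · 22 · 81 ≡ 1 (mod 503).
Since the result is 1, base 9 gives no evidence that 503 is composite.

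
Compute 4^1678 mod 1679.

1497

4^1 ≡ 4 (mod 1679)
4^2 ≡ 4^2 = 16 ≡ 16 (mod 1679)
4^4 ≡ 16^2 = 256 ≡ 256 (mod 1679)
4^8 ≡ 256^2 = 65536 ≡ 55 (mod 1679)
4^16 ≡ 55^2 = 3025 ≡ 1346 (mod 1679)
4^32 ≡ 1346^2 = 1811716 ≡ 75 (mod 1679)
4^64 ≡ 75^2 = 5625 ≡ 588 (mod 1679)
4^128 ≡ 588^2 = 345744 ≡ 1549 (mod 1679)
4^256 ≡ 1549^2 = 2399401 ≡ 110 (mod 1679)
4^512 ≡ 110^2 = 12100 ≡ 347 (mod 1679)
4^1024 ≡ 347^2 = 120409 ≡ 1200 (mod 1679)
1678 = 1024 + 512 + 128 + 8 + 4 + 2 in binary powers of 2.
So 4^1678 ≡ 1200 · 347 · 1549 · 55 · 256 · 16 ≡ 1497 (mod 1679).
Since 1497 ≠ 1, base 4 is a Fermat witness: 1679 is composite.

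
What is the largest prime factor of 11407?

61

11407 = 11 · 1037
1037 = 17 · 61
61 is prime.
So 11407 = 11 · 17 · 61; the largest prime factor is 61.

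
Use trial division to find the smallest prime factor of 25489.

25489 is odd.
Digit sum 28, not divisible by 3.
Ends in 9: not divisible by 5.
7: 25489 = 7·3641 + 2
11: 25489 = 11·2317 + 2
13: 25489 = 13·1960 + 9
17: 25489 = 17·1499 + 6
19: 25489 = 19·1341 + 10
23: 25489 = 23·1108 + 5
29: 25489 = 29·878 + 27
31: 25489 = 31·822 + 7
37: 25489 = 37·688 + 33
41: 25489 = 41·621 + 28
43: 25489 = 43·592 + 33
47: 25489 = 47·542 + 15
53: 25489 = 53·480 + 49
59: 25489 = 59·432 + 1
61: 25489 = 61·417 + 52
67: 25489 = 67·380 + 29
71: 25489 = 71·359

71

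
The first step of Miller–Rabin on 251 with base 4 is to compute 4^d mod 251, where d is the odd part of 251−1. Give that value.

1

251 − 1 = 250 = 2^1 · 125, so d = 125.
4^1 ≡ 4 (mod 251)
4^2 ≡ 4^2 = 16 ≡ 16 (mod 251)
4^4 ≡ 16^2 = 256 ≡ 5 (mod 251)
4^8 ≡ 5^2 = 25 ≡ 25 (mod 251)
4^16 ≡ 25^2 = 625 ≡ 123 (mod 251)
4^32 ≡ 123^2 = 15129 ≡ 69 (mod 251)
4^64 ≡ 69^2 = 4761 ≡ 243 (mod 251)
125 = 64 + 32 + 16 + 8 + 4 + 1 in binary powers of 2.
So 4^125 ≡ 243 · 69 · 123 · 25 · 5 · 4 ≡ 1 (mod 251).
Since 4^d ≡ 1 (mod 251), base 4 does not prove 251 composite.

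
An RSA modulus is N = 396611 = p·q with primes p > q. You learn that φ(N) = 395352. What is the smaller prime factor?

φ(n) = (p−1)(q−1) = n − (p+q) + 1, so p + q = 396611 − 395352 + 1 = 1260.
p and q are the roots of t² − 1260t + 396611 = 0.
Discriminant: 1260² − 4·396611 = 1587600 − 1586444 = 1156; √1156 = 34.
q = (1260 − 34)/2 = 613, p = (1260 + 34)/2 = 647.
Check: 613 · 647 = 396611.

613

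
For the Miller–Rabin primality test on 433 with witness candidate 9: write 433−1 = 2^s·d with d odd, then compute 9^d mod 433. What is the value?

433 − 1 = 432 = 2^4 · 27, so d = 27.
9^1 ≡ 9 (mod 433)
9^2 ≡ 9^2 = 81 ≡ 81 (mod 433)
9^4 ≡ 81^2 = 6561 ≡ 66 (mod 433)
9^8 ≡ 66^2 = 4356 ≡ 26 (mod 433)
9^16 ≡ 26^2 = 676 ≡ 243 (mod 433)
27 = 16 + 8 + 2 + 1 in binary powers of 2.
So 9^27 ≡ 243 · 26 · 81 · 9 ≡ 1 (mod 433).
Since 9^d ≡ 1 (mod 433), base 9 does not prove 433 composite.

1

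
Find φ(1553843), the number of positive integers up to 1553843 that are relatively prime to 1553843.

1511424

Factor: 1553843 = 83 · 97 · 193.
φ(1553843) = (83−1) · (97−1) · (193−1) = 82 · 96 · 192 = 1511424.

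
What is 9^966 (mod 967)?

9^1 ≡ 9 (mod 967)
9^2 ≡ 9^2 = 81 ≡ 81 (mod 967)
9^4 ≡ 81^2 = 6561 ≡ 759 (mod 967)
9^8 ≡ 759^2 = 576081 ≡ 716 (mod 967)
9^16 ≡ 716^2 = 512656 ≡ 146 (mod 967)
9^32 ≡ 146^2 = 21316 ≡ 42 (mod 967)
9^64 ≡ 42^2 = 1764 ≡ 797 (mod 967)
9^128 ≡ 797^2 = 635209 ≡ 857 (mod 967)
9^256 ≡ 857^2 = 734449 ≡ 496 (mod 967)
9^512 ≡ 496^2 = 246016 ≡ 398 (mod 967)
966 = 512 + 256 + 128 + 64 + 4 + 2 in binary powers of 2.
So 9^966 ≡ 398 · 496 · 857 · 797 · 759 · 81 ≡ 1 (mod 967).
Since the result is 1, base 9 gives no evidence that 967 is composite.

1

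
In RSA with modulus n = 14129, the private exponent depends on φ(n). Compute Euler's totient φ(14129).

Factor: 14129 = 71 · 199.
φ(14129) = (71−1) · (199−1) = 70 · 198 = 13860.

13860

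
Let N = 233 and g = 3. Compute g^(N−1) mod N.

1

3^1 ≡ 3 (mod 233)
3^2 ≡ 3^2 = 9 ≡ 9 (mod 233)
3^4 ≡ 9^2 = 81 ≡ 81 (mod 233)
3^8 ≡ 81^2 = 6561 ≡ 37 (mod 233)
3^16 ≡ 37^2 = 1369 ≡ 204 (mod 233)
3^32 ≡ 204^2 = 41616 ≡ 142 (mod 233)
3^64 ≡ 142^2 = 20164 ≡ 126 (mod 233)
3^128 ≡ 126^2 = 15876 ≡ 32 (mod 233)
232 = 128 + 64 + 32 + 8 in binary powers of 2.
So 3^232 ≡ 32 · 126 · 142 · 37 ≡ 1 (mod 233).
Since the result is 1, base 3 gives no evidence that 233 is composite.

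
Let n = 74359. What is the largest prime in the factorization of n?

61

74359 = 23 · 3233
3233 = 53 · 61
61 is prime.
So 74359 = 23 · 53 · 61; the largest prime factor is 61.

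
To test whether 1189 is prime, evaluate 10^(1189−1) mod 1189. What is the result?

426

10^1 ≡ 10 (mod 1189)
10^2 ≡ 10^2 = 100 ≡ 100 (mod 1189)
10^4 ≡ 100^2 = 10000 ≡ 488 (mod 1189)
10^8 ≡ 488^2 = 238144 ≡ 344 (mod 1189)
10^16 ≡ 344^2 = 118336 ≡ 625 (mod 1189)
10^32 ≡ 625^2 = 390625 ≡ 633 (mod 1189)
10^64 ≡ 633^2 = 400689 ≡ 1185 (mod 1189)
10^128 ≡ 1185^2 = 1404225 ≡ 16 (mod 1189)
10^256 ≡ 16^2 = 256 ≡ 256 (mod 1189)
10^512 ≡ 256^2 = 65536 ≡ 141 (mod 1189)
10^1024 ≡ 141^2 = 19881 ≡ 857 (mod 1189)
1188 = 1024 + 128 + 32 + 4 in binary powers of 2.
So 10^1188 ≡ 857 · 16 · 633 · 488 ≡ 426 (mod 1189).
Since 426 ≠ 1, base 10 is a Fermat witness: 1189 is composite.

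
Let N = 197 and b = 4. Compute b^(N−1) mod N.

4^1 ≡ 4 (mod 197)
4^2 ≡ 4^2 = 16 ≡ 16 (mod 197)
4^4 ≡ 16^2 = 256 ≡ 59 (mod 197)
4^8 ≡ 59^2 = 3481 ≡ 132 (mod 197)
4^16 ≡ 132^2 = 17424 ≡ 88 (mod 197)
4^32 ≡ 88^2 = 7744 ≡ 61 (mod 197)
4^64 ≡ 61^2 = 3721 ≡ 175 (mod 197)
4^128 ≡ 175^2 = 30625 ≡ 90 (mod 197)
196 = 128 + 64 + 4 in binary powers of 2.
So 4^196 ≡ 90 · 175 · 59 ≡ 1 (mod 197).
Since the result is 1, base 4 gives no evidence that 197 is composite.

1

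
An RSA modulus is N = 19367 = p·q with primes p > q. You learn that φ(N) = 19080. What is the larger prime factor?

181

φ(n) = (p−1)(q−1) = n − (p+q) + 1, so p + q = 19367 − 19080 + 1 = 288.
p and q are the roots of t² − 288t + 19367 = 0.
Discriminant: 288² − 4·19367 = 82944 − 77468 = 5476; √5476 = 74.
q = (288 − 74)/2 = 107, p = (288 + 74)/2 = 181.
Check: 107 · 181 = 19367.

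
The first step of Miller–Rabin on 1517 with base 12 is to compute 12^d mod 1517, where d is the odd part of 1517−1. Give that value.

1517 − 1 = 1516 = 2^2 · 379, so d = 379.
12^1 ≡ 12 (mod 1517)
12^2 ≡ 12^2 = 144 ≡ 144 (mod 1517)
12^4 ≡ 144^2 = 20736 ≡ 1015 (mod 1517)
12^8 ≡ 1015^2 = 1030225 ≡ 182 (mod 1517)
12^16 ≡ 182^2 = 33124 ≡ 1267 (mod 1517)
12^32 ≡ 1267^2 = 1605289 ≡ 303 (mod 1517)
12^64 ≡ 303^2 = 91809 ≡ 789 (mod 1517)
12^128 ≡ 789^2 = 622521 ≡ 551 (mod 1517)
12^256 ≡ 551^2 = 303601 ≡ 201 (mod 1517)
379 = 256 + 64 + 32 + 16 + 8 + 2 + 1 in binary powers of 2.
So 12^379 ≡ 201 · 789 · 303 · 1267 · 182 · 144 · 12 ≡ 345 (mod 1517).
Squaring chain: 345 → 699; never reaches −1, so base 12 is a Miller–Rabin witness that 1517 is composite.

345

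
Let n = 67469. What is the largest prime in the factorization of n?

67

67469 = 19 · 3551
3551 = 53 · 67
67 is prime.
So 67469 = 19 · 53 · 67; the largest prime factor is 67.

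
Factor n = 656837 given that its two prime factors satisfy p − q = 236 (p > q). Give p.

937

Since p = q + 236, we have 656837 = q(q + 236), so q² + 236q − 656837 = 0.
Discriminant: 236² + 4·656837 = 55696 + 2627348 = 2683044; √2683044 = 1638.
q = (−236 + 1638)/2 = 701, and p = q + 236 = 937.
Check: 701 · 937 = 656837.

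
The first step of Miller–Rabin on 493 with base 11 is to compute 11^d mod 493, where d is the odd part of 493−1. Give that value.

97

493 − 1 = 492 = 2^2 · 123, so d = 123.
11^1 ≡ 11 (mod 493)
11^2 ≡ 11^2 = 121 ≡ 121 (mod 493)
11^4 ≡ 121^2 = 14641 ≡ 344 (mod 493)
11^8 ≡ 344^2 = 118336 ≡ 16 (mod 493)
11^16 ≡ 16^2 = 256 ≡ 256 (mod 493)
11^32 ≡ 256^2 = 65536 ≡ 460 (mod 493)
11^64 ≡ 460^2 = 211600 ≡ 103 (mod 493)
123 = 64 + 32 + 16 + 8 + 2 + 1 in binary powers of 2.
So 11^123 ≡ 103 · 460 · 256 · 16 · 121 · 11 ≡ 97 (mod 493).
Squaring chain: 97 → 42; never reaches −1, so base 11 is a Miller–Rabin witness that 493 is composite.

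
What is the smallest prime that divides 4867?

31

4867 is odd.
Digit sum 25, not divisible by 3.
Ends in 7: not divisible by 5.
7: 4867 = 7·695 + 2
11: 4867 = 11·442 + 5
13: 4867 = 13·374 + 5
17: 4867 = 17·286 + 5
19: 4867 = 19·256 + 3
23: 4867 = 23·211 + 14
29: 4867 = 29·167 + 24
31: 4867 = 31·157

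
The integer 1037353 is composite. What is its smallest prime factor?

31

1037353 is odd.
Digit sum 22, not divisible by 3.
Ends in 3: not divisible by 5.
7: 1037353 = 7·148193 + 2
11: 1037353 = 11·94304 + 9
13: 1037353 = 13·79796 + 5
17: 1037353 = 17·61020 + 13
19: 1037353 = 19·54597 + 10
23: 1037353 = 23·45102 + 7
29: 1037353 = 29·35770 + 23
31: 1037353 = 31·33463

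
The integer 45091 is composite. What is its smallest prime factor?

45091 is odd.
Digit sum 19, not divisible by 3.
Ends in 1: not divisible by 5.
7: 45091 = 7·6441 + 4
11: 45091 = 11·4099 + 2
13: 45091 = 13·3468 + 7
17: 45091 = 17·2652 + 7
19: 45091 = 19·2373 + 4
23: 45091 = 23·1960 + 11
29: 45091 = 29·1554 + 25
31: 45091 = 31·1454 + 17
37: 45091 = 37·1218 + 25
41: 45091 = 41·1099 + 32
43: 45091 = 43·1048 + 27
47: 45091 = 47·959 + 18
53: 45091 = 53·850 + 41
59: 45091 = 59·764 + 15
61: 45091 = 61·739 + 12
67: 45091 = 67·673

67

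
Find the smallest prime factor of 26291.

61

26291 is odd.
Digit sum 20, not divisible by 3.
Ends in 1: not divisible by 5.
7: 26291 = 7·3755 + 6
11: 26291 = 11·2390 + 1
13: 26291 = 13·2022 + 5
17: 26291 = 17·1546 + 9
19: 26291 = 19·1383 + 14
23: 26291 = 23·1143 + 2
29: 26291 = 29·906 + 17
31: 26291 = 31·848 + 3
37: 26291 = 37·710 + 21
41: 26291 = 41·641 + 10
43: 26291 = 43·611 + 18
47: 26291 = 47·559 + 18
53: 26291 = 53·496 + 3
59: 26291 = 59·445 + 36
61: 26291 = 61·431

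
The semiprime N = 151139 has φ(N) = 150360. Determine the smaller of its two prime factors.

φ(n) = (p−1)(q−1) = n − (p+q) + 1, so p + q = 151139 − 150360 + 1 = 780.
p and q are the roots of t² − 780t + 151139 = 0.
Discriminant: 780² − 4·151139 = 608400 − 604556 = 3844; √3844 = 62.
q = (780 − 62)/2 = 359, p = (780 + 62)/2 = 421.
Check: 359 · 421 = 151139.

359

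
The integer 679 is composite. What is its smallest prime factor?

679 is odd.
Digit sum 22, not divisible by 3.
Ends in 9: not divisible by 5.
7: 679 = 7·97

7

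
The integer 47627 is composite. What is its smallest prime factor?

97

47627 is odd.
Digit sum 26, not divisible by 3.
Ends in 7: not divisible by 5.
7: 47627 = 7·6803 + 6
11: 47627 = 11·4329 + 8
13: 47627 = 13·3663 + 8
17: 47627 = 17·2801 + 10
19: 47627 = 19·2506 + 13
23: 47627 = 23·2070 + 17
29: 47627 = 29·1642 + 9
31: 47627 = 31·1536 + 11
37: 47627 = 37·1287 + 8
41: 47627 = 41·1161 + 26
43: 47627 = 43·1107 + 26
47: 47627 = 47·1013 + 16
53: 47627 = 53·898 + 33
59: 47627 = 59·807 + 14
61: 47627 = 61·780 + 47
67: 47627 = 67·710 + 57
71: 47627 = 71·670 + 57
73: 47627 = 73·652 + 31
79: 47627 = 79·602 + 69
83: 47627 = 83·573 + 68
89: 47627 = 89·535 + 12
97: 47627 = 97·491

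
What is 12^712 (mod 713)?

12^1 ≡ 12 (mod 713)
12^2 ≡ 12^2 = 144 ≡ 144 (mod 713)
12^4 ≡ 144^2 = 20736 ≡ 59 (mod 713)
12^8 ≡ 59^2 = 3481 ≡ 629 (mod 713)
12^16 ≡ 629^2 = 395641 ≡ 639 (mod 713)
12^32 ≡ 639^2 = 408321 ≡ 485 (mod 713)
12^64 ≡ 485^2 = 235225 ≡ 648 (mod 713)
12^128 ≡ 648^2 = 419904 ≡ 660 (mod 713)
12^256 ≡ 660^2 = 435600 ≡ 670 (mod 713)
12^512 ≡ 670^2 = 448900 ≡ 423 (mod 713)
712 = 512 + 128 + 64 + 8 in binary powers of 2.
So 12^712 ≡ 423 · 660 · 648 · 629 ≡ 100 (mod 713).
Since 100 ≠ 1, base 12 is a Fermat witness: 713 is composite.

100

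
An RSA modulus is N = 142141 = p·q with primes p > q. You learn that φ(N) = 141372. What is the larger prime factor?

463

φ(n) = (p−1)(q−1) = n − (p+q) + 1, so p + q = 142141 − 141372 + 1 = 770.
p and q are the roots of t² − 770t + 142141 = 0.
Discriminant: 770² − 4·142141 = 592900 − 568564 = 24336; √24336 = 156.
q = (770 − 156)/2 = 307, p = (770 + 156)/2 = 463.
Check: 307 · 463 = 142141.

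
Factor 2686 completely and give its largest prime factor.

2686 = 2 · 1343
1343 = 17 · 79
79 is prime.
So 2686 = 2 · 17 · 79; the largest prime factor is 79.

79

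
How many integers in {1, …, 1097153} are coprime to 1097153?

Factor: 1097153 = 53 · 127 · 163.
φ(1097153) = (53−1) · (127−1) · (163−1) = 52 · 126 · 162 = 1061424.

1061424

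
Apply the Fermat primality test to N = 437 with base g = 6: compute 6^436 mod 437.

118

6^1 ≡ 6 (mod 437)
6^2 ≡ 6^2 = 36 ≡ 36 (mod 437)
6^4 ≡ 36^2 = 1296 ≡ 422 (mod 437)
6^8 ≡ 422^2 = 178084 ≡ 225 (mod 437)
6^16 ≡ 225^2 = 50625 ≡ 370 (mod 437)
6^32 ≡ 370^2 = 136900 ≡ 119 (mod 437)
6^64 ≡ 119^2 = 14161 ≡ 177 (mod 437)
6^128 ≡ 177^2 = 31329 ≡ 302 (mod 437)
6^256 ≡ 302^2 = 91204 ≡ 308 (mod 437)
436 = 256 + 128 + 32 + 16 + 4 in binary powers of 2.
So 6^436 ≡ 308 · 302 · 119 · 370 · 422 ≡ 118 (mod 437).
Since 118 ≠ 1, base 6 is a Fermat witness: 437 is composite.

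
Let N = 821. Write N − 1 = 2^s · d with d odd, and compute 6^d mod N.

821 − 1 = 820 = 2^2 · 205, so d = 205.
6^1 ≡ 6 (mod 821)
6^2 ≡ 6^2 = 36 ≡ 36 (mod 821)
6^4 ≡ 36^2 = 1296 ≡ 475 (mod 821)
6^8 ≡ 475^2 = 225625 ≡ 671 (mod 821)
6^16 ≡ 671^2 = 450241 ≡ 333 (mod 821)
6^32 ≡ 333^2 = 110889 ≡ 54 (mod 821)
6^64 ≡ 54^2 = 2916 ≡ 453 (mod 821)
6^128 ≡ 453^2 = 205209 ≡ 780 (mod 821)
205 = 128 + 64 + 8 + 4 + 1 in binary powers of 2.
So 6^205 ≡ 780 · 453 · 671 · 475 · 6 ≡ 820 (mod 821).
Since 6^d ≡ 820 (mod 821), base 6 does not prove 821 composite.

820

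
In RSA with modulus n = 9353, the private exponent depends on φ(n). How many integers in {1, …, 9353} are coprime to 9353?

Factor: 9353 = 47 · 199.
φ(9353) = (47−1) · (199−1) = 46 · 198 = 9108.

9108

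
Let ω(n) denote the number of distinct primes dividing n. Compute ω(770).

770 = 2 · 385
385 = 5 · 77
77 = 7 · 11
770 = 2 · 5 · 7 · 11, which has 4 distinct prime factors.

4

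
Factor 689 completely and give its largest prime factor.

689 = 13 · 53
53 is prime.
So 689 = 13 · 53; the largest prime factor is 53.

53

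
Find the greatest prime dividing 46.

23

46 = 2 · 23
23 is prime.
So 46 = 2 · 23; the largest prime factor is 23.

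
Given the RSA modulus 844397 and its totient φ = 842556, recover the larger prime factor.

983

φ(n) = (p−1)(q−1) = n − (p+q) + 1, so p + q = 844397 − 842556 + 1 = 1842.
p and q are the roots of t² − 1842t + 844397 = 0.
Discriminant: 1842² − 4·844397 = 3392964 − 3377588 = 15376; √15376 = 124.
q = (1842 − 124)/2 = 859, p = (1842 + 124)/2 = 983.
Check: 859 · 983 = 844397.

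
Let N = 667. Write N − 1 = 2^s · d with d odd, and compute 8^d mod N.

374

667 − 1 = 666 = 2^1 · 333, so d = 333.
8^1 ≡ 8 (mod 667)
8^2 ≡ 8^2 = 64 ≡ 64 (mod 667)
8^4 ≡ 64^2 = 4096 ≡ 94 (mod 667)
8^8 ≡ 94^2 = 8836 ≡ 165 (mod 667)
8^16 ≡ 165^2 = 27225 ≡ 545 (mod 667)
8^32 ≡ 545^2 = 297025 ≡ 210 (mod 667)
8^64 ≡ 210^2 = 44100 ≡ 78 (mod 667)
8^128 ≡ 78^2 = 6084 ≡ 81 (mod 667)
8^256 ≡ 81^2 = 6561 ≡ 558 (mod 667)
333 = 256 + 64 + 8 + 4 + 1 in binary powers of 2.
So 8^333 ≡ 558 · 78 · 165 · 94 · 8 ≡ 374 (mod 667).
Squaring chain: 374; never reaches −1, so base 8 is a Miller–Rabin witness that 667 is composite.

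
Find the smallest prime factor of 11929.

11929 is odd.
Digit sum 22, not divisible by 3.
Ends in 9: not divisible by 5.
7: 11929 = 7·1704 + 1
11: 11929 = 11·1084 + 5
13: 11929 = 13·917 + 8
17: 11929 = 17·701 + 12
19: 11929 = 19·627 + 16
23: 11929 = 23·518 + 15
29: 11929 = 29·411 + 10
31: 11929 = 31·384 + 25
37: 11929 = 37·322 + 15
41: 11929 = 41·290 + 39
43: 11929 = 43·277 + 18
47: 11929 = 47·253 + 38
53: 11929 = 53·225 + 4
59: 11929 = 59·202 + 11
61: 11929 = 61·195 + 34
67: 11929 = 67·178 + 3
71: 11929 = 71·168 + 1
73: 11929 = 73·163 + 30
79: 11929 = 79·151

79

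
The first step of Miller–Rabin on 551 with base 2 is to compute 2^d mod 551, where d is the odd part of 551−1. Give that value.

551 − 1 = 550 = 2^1 · 275, so d = 275.
2^1 ≡ 2 (mod 551)
2^2 ≡ 2^2 = 4 ≡ 4 (mod 551)
2^4 ≡ 4^2 = 16 ≡ 16 (mod 551)
2^8 ≡ 16^2 = 256 ≡ 256 (mod 551)
2^16 ≡ 256^2 = 65536 ≡ 518 (mod 551)
2^32 ≡ 518^2 = 268324 ≡ 538 (mod 551)
2^64 ≡ 538^2 = 289444 ≡ 169 (mod 551)
2^128 ≡ 169^2 = 28561 ≡ 460 (mod 551)
2^256 ≡ 460^2 = 211600 ≡ 16 (mod 551)
275 = 256 + 16 + 2 + 1 in binary powers of 2.
So 2^275 ≡ 16 · 518 · 4 · 2 ≡ 184 (mod 551).
Squaring chain: 184; never reaches −1, so base 2 is a Miller–Rabin witness that 551 is composite.

184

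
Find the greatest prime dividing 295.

59

295 = 5 · 59
59 is prime.
So 295 = 5 · 59; the largest prime factor is 59.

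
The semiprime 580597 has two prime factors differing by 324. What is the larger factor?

941

Since p = q + 324, we have 580597 = q(q + 324), so q² + 324q − 580597 = 0.
Discriminant: 324² + 4·580597 = 104976 + 2322388 = 2427364; √2427364 = 1558.
q = (−324 + 1558)/2 = 617, and p = q + 324 = 941.
Check: 617 · 941 = 580597.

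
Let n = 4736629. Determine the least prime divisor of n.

37

4736629 is odd.
Digit sum 37, not divisible by 3.
Ends in 9: not divisible by 5.
7: 4736629 = 7·676661 + 2
11: 4736629 = 11·430602 + 7
13: 4736629 = 13·364356 + 1
17: 4736629 = 17·278625 + 4
19: 4736629 = 19·249296 + 5
23: 4736629 = 23·205940 + 9
29: 4736629 = 29·163332 + 1
31: 4736629 = 31·152794 + 15
37: 4736629 = 37·128017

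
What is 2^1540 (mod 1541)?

2^1 ≡ 2 (mod 1541)
2^2 ≡ 2^2 = 4 ≡ 4 (mod 1541)
2^4 ≡ 4^2 = 16 ≡ 16 (mod 1541)
2^8 ≡ 16^2 = 256 ≡ 256 (mod 1541)
2^16 ≡ 256^2 = 65536 ≡ 814 (mod 1541)
2^32 ≡ 814^2 = 662596 ≡ 1507 (mod 1541)
2^64 ≡ 1507^2 = 2271049 ≡ 1156 (mod 1541)
2^128 ≡ 1156^2 = 1336336 ≡ 289 (mod 1541)
2^256 ≡ 289^2 = 83521 ≡ 307 (mod 1541)
2^512 ≡ 307^2 = 94249 ≡ 248 (mod 1541)
2^1024 ≡ 248^2 = 61504 ≡ 1405 (mod 1541)
1540 = 1024 + 512 + 4 in binary powers of 2.
So 2^1540 ≡ 1405 · 248 · 16 ≡ 1243 (mod 1541).
Since 1243 ≠ 1, base 2 is a Fermat witness: 1541 is composite.

1243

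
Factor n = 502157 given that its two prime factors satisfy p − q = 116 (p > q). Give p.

Since p = q + 116, we have 502157 = q(q + 116), so q² + 116q − 502157 = 0.
Discriminant: 116² + 4·502157 = 13456 + 2008628 = 2022084; √2022084 = 1422.
q = (−116 + 1422)/2 = 653, and p = q + 116 = 769.
Check: 653 · 769 = 502157.

769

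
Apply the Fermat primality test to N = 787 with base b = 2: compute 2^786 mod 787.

2^1 ≡ 2 (mod 787)
2^2 ≡ 2^2 = 4 ≡ 4 (mod 787)
2^4 ≡ 4^2 = 16 ≡ 16 (mod 787)
2^8 ≡ 16^2 = 256 ≡ 256 (mod 787)
2^16 ≡ 256^2 = 65536 ≡ 215 (mod 787)
2^32 ≡ 215^2 = 46225 ≡ 579 (mod 787)
2^64 ≡ 579^2 = 335241 ≡ 766 (mod 787)
2^128 ≡ 766^2 = 586756 ≡ 441 (mod 787)
2^256 ≡ 441^2 = 194481 ≡ 92 (mod 787)
2^512 ≡ 92^2 = 8464 ≡ 594 (mod 787)
786 = 512 + 256 + 16 + 2 in binary powers of 2.
So 2^786 ≡ 594 · 92 · 215 · 4 ≡ 1 (mod 787).
Since the result is 1, base 2 gives no evidence that 787 is composite.

1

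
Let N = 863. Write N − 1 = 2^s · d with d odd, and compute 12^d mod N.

1

863 − 1 = 862 = 2^1 · 431, so d = 431.
12^1 ≡ 12 (mod 863)
12^2 ≡ 12^2 = 144 ≡ 144 (mod 863)
12^4 ≡ 144^2 = 20736 ≡ 24 (mod 863)
12^8 ≡ 24^2 = 576 ≡ 576 (mod 863)
12^16 ≡ 576^2 = 331776 ≡ 384 (mod 863)
12^32 ≡ 384^2 = 147456 ≡ 746 (mod 863)
12^64 ≡ 746^2 = 556516 ≡ 744 (mod 863)
12^128 ≡ 744^2 = 553536 ≡ 353 (mod 863)
12^256 ≡ 353^2 = 124609 ≡ 337 (mod 863)
431 = 256 + 128 + 32 + 8 + 4 + 2 + 1 in binary powers of 2.
So 12^431 ≡ 337 · 353 · 746 · 576 · 24 · 144 · 12 ≡ 1 (mod 863).
Since 12^d ≡ 1 (mod 863), base 12 does not prove 863 composite.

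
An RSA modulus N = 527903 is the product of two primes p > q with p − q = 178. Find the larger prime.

821

Since p = q + 178, we have 527903 = q(q + 178), so q² + 178q − 527903 = 0.
Discriminant: 178² + 4·527903 = 31684 + 2111612 = 2143296; √2143296 = 1464.
q = (−178 + 1464)/2 = 643, and p = q + 178 = 821.
Check: 643 · 821 = 527903.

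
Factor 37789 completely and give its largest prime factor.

53

37789 = 23 · 1643
1643 = 31 · 53
53 is prime.
So 37789 = 23 · 31 · 53; the largest prime factor is 53.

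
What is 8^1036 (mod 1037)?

8^1 ≡ 8 (mod 1037)
8^2 ≡ 8^2 = 64 ≡ 64 (mod 1037)
8^4 ≡ 64^2 = 4096 ≡ 985 (mod 1037)
8^8 ≡ 985^2 = 970225 ≡ 630 (mod 1037)
8^16 ≡ 630^2 = 396900 ≡ 766 (mod 1037)
8^32 ≡ 766^2 = 586756 ≡ 851 (mod 1037)
8^64 ≡ 851^2 = 724201 ≡ 375 (mod 1037)
8^128 ≡ 375^2 = 140625 ≡ 630 (mod 1037)
8^256 ≡ 630^2 = 396900 ≡ 766 (mod 1037)
8^512 ≡ 766^2 = 586756 ≡ 851 (mod 1037)
8^1024 ≡ 851^2 = 724201 ≡ 375 (mod 1037)
1036 = 1024 + 8 + 4 in binary powers of 2.
So 8^1036 ≡ 375 · 630 · 985 ≡ 339 (mod 1037).
Since 339 ≠ 1, base 8 is a Fermat witness: 1037 is composite.

339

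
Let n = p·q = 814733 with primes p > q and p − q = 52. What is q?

877

Since p = q + 52, we have 814733 = q(q + 52), so q² + 52q − 814733 = 0.
Discriminant: 52² + 4·814733 = 2704 + 3258932 = 3261636; √3261636 = 1806.
q = (−52 + 1806)/2 = 877, and p = q + 52 = 929.
Check: 877 · 929 = 814733.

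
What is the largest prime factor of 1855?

1855 = 5 · 371
371 = 7 · 53
53 is prime.
So 1855 = 5 · 7 · 53; the largest prime factor is 53.

53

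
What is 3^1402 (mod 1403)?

3^1 ≡ 3 (mod 1403)
3^2 ≡ 3^2 = 9 ≡ 9 (mod 1403)
3^4 ≡ 9^2 = 81 ≡ 81 (mod 1403)
3^8 ≡ 81^2 = 6561 ≡ 949 (mod 1403)
3^16 ≡ 949^2 = 900601 ≡ 1278 (mod 1403)
3^32 ≡ 1278^2 = 1633284 ≡ 192 (mod 1403)
3^64 ≡ 192^2 = 36864 ≡ 386 (mod 1403)
3^128 ≡ 386^2 = 148996 ≡ 278 (mod 1403)
3^256 ≡ 278^2 = 77284 ≡ 119 (mod 1403)
3^512 ≡ 119^2 = 14161 ≡ 131 (mod 1403)
3^1024 ≡ 131^2 = 17161 ≡ 325 (mod 1403)
1402 = 1024 + 256 + 64 + 32 + 16 + 8 + 2 in binary powers of 2.
So 3^1402 ≡ 325 · 119 · 386 · 192 · 1278 · 949 · 9 ≡ 680 (mod 1403).
Since 680 ≠ 1, base 3 is a Fermat witness: 1403 is composite.

680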